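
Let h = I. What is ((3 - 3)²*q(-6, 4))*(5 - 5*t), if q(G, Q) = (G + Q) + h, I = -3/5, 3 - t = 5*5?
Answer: 0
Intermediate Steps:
t = -22 (t = 3 - 5*5 = 3 - 1*25 = 3 - 25 = -22)
I = -⅗ (I = -3*⅕ = -⅗ ≈ -0.60000)
h = -⅗ ≈ -0.60000
q(G, Q) = -⅗ + G + Q (q(G, Q) = (G + Q) - ⅗ = -⅗ + G + Q)
((3 - 3)²*q(-6, 4))*(5 - 5*t) = ((3 - 3)²*(-⅗ - 6 + 4))*(5 - 5*(-22)) = (0²*(-13/5))*(5 + 110) = (0*(-13/5))*115 = 0*115 = 0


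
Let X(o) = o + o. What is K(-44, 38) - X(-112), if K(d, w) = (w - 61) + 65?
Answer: 266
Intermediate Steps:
K(d, w) = 4 + w (K(d, w) = (-61 + w) + 65 = 4 + w)
X(o) = 2*o
K(-44, 38) - X(-112) = (4 + 38) - 2*(-112) = 42 - 1*(-224) = 42 + 224 = 266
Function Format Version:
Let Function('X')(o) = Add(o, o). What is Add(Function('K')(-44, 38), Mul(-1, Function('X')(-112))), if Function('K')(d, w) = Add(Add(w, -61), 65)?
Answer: 266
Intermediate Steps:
Function('K')(d, w) = Add(4, w) (Function('K')(d, w) = Add(Add(-61, w), 65) = Add(4, w))
Function('X')(o) = Mul(2, o)
Add(Function('K')(-44, 38), Mul(-1, Function('X')(-112))) = Add(Add(4, 38), Mul(-1, Mul(2, -112))) = Add(42, Mul(-1, -224)) = Add(42, 224) = 266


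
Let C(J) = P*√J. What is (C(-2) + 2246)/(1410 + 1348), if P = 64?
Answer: 1123/1379 + 32*I*√2/1379 ≈ 0.81436 + 0.032817*I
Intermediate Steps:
C(J) = 64*√J
(C(-2) + 2246)/(1410 + 1348) = (64*√(-2) + 2246)/(1410 + 1348) = (64*(I*√2) + 2246)/2758 = (64*I*√2 + 2246)*(1/2758) = (2246 + 64*I*√2)*(1/2758) = 1123/1379 + 32*I*√2/1379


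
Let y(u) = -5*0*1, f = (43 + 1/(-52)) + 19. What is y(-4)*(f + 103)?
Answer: 0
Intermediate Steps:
f = 3223/52 (f = (43 - 1/52) + 19 = 2235/52 + 19 = 3223/52 ≈ 61.981)
y(u) = 0 (y(u) = 0*1 = 0)
y(-4)*(f + 103) = 0*(3223/52 + 103) = 0*(8579/52) = 0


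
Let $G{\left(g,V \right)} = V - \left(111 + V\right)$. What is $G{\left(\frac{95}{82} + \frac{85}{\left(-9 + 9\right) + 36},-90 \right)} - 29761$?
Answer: $-29872$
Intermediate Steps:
$G{\left(g,V \right)} = -111$
$G{\left(\frac{95}{82} + \frac{85}{\left(-9 + 9\right) + 36},-90 \right)} - 29761 = -111 - 29761 = -29872$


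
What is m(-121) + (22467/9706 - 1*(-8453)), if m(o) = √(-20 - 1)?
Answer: 82067285/9706 + I*√21 ≈ 8455.3 + 4.5826*I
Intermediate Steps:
m(o) = I*√21 (m(o) = √(-21) = I*√21)
m(-121) + (22467/9706 - 1*(-8453)) = I*√21 + (22467/9706 - 1*(-8453)) = I*√21 + (22467*(1/9706) + 8453) = I*√21 + (22467/9706 + 8453) = I*√21 + 82067285/9706 = 82067285/9706 + I*√21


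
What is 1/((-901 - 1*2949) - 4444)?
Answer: -1/8294 ≈ -0.00012057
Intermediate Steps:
1/((-901 - 1*2949) - 4444) = 1/((-901 - 2949) - 4444) = 1/(-3850 - 4444) = 1/(-8294) = -1/8294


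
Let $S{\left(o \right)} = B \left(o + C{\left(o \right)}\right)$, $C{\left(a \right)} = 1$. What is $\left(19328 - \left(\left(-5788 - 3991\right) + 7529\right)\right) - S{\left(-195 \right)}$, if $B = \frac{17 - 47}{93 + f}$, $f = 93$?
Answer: $\frac{667948}{31} \approx 21547.0$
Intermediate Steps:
$B = - \frac{5}{31}$ ($B = \frac{17 - 47}{93 + 93} = - \frac{30}{186} = \left(-30\right) \frac{1}{186} = - \frac{5}{31} \approx -0.16129$)
$S{\left(o \right)} = - \frac{5}{31} - \frac{5 o}{31}$ ($S{\left(o \right)} = - \frac{5 \left(o + 1\right)}{31} = - \frac{5 \left(1 + o\right)}{31} = - \frac{5}{31} - \frac{5 o}{31}$)
$\left(19328 - \left(\left(-5788 - 3991\right) + 7529\right)\right) - S{\left(-195 \right)} = \left(19328 - \left(\left(-5788 - 3991\right) + 7529\right)\right) - \left(- \frac{5}{31} - - \frac{975}{31}\right) = \left(19328 - \left(-9779 + 7529\right)\right) - \left(- \frac{5}{31} + \frac{975}{31}\right) = \left(19328 - -2250\right) - \frac{970}{31} = \left(19328 + 2250\right) - \frac{970}{31} = 21578 - \frac{970}{31} = \frac{667948}{31}$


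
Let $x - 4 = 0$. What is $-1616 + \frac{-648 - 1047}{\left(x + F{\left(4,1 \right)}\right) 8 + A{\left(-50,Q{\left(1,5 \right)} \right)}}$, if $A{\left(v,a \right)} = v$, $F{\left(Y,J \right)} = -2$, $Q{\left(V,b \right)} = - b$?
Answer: $- \frac{53249}{34} \approx -1566.1$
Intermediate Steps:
$x = 4$ ($x = 4 + 0 = 4$)
$-1616 + \frac{-648 - 1047}{\left(x + F{\left(4,1 \right)}\right) 8 + A{\left(-50,Q{\left(1,5 \right)} \right)}} = -1616 + \frac{-648 - 1047}{\left(4 - 2\right) 8 - 50} = -1616 - \frac{1695}{2 \cdot 8 - 50} = -1616 - \frac{1695}{16 - 50} = -1616 - \frac{1695}{-34} = -1616 - - \frac{1695}{34} = -1616 + \frac{1695}{34} = - \frac{53249}{34}$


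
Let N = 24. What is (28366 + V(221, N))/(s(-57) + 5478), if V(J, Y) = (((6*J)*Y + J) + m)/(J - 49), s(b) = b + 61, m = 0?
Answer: 4910997/942904 ≈ 5.2084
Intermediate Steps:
s(b) = 61 + b
V(J, Y) = (J + 6*J*Y)/(-49 + J) (V(J, Y) = (((6*J)*Y + J) + 0)/(J - 49) = ((6*J*Y + J) + 0)/(-49 + J) = ((J + 6*J*Y) + 0)/(-49 + J) = (J + 6*J*Y)/(-49 + J))
(28366 + V(221, N))/(s(-57) + 5478) = (28366 + 221*(1 + 6*24)/(-49 + 221))/((61 - 57) + 5478) = (28366 + 221*(1 + 144)/172)/(4 + 5478) = (28366 + 221*(1/172)*145)/5482 = (28366 + 32045/172)*(1/5482) = (4910997/172)*(1/5482) = 4910997/942904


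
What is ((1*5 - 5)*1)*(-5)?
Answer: 0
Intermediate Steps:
((1*5 - 5)*1)*(-5) = ((5 - 5)*1)*(-5) = (0*1)*(-5) = 0*(-5) = 0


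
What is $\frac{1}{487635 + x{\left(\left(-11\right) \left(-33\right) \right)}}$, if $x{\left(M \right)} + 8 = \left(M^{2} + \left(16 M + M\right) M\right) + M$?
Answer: $\frac{1}{2859832} \approx 3.4967 \cdot 10^{-7}$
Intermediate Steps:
$x{\left(M \right)} = -8 + M + 18 M^{2}$ ($x{\left(M \right)} = -8 + \left(\left(M^{2} + \left(16 M + M\right) M\right) + M\right) = -8 + \left(\left(M^{2} + 17 M M\right) + M\right) = -8 + \left(\left(M^{2} + 17 M^{2}\right) + M\right) = -8 + \left(18 M^{2} + M\right) = -8 + \left(M + 18 M^{2}\right) = -8 + M + 18 M^{2}$)
$\frac{1}{487635 + x{\left(\left(-11\right) \left(-33\right) \right)}} = \frac{1}{487635 - \left(-355 - 2371842\right)} = \frac{1}{487635 + \left(-8 + 363 + 18 \cdot 363^{2}\right)} = \frac{1}{487635 + \left(-8 + 363 + 18 \cdot 131769\right)} = \frac{1}{487635 + \left(-8 + 363 + 2371842\right)} = \frac{1}{487635 + 2372197} = \frac{1}{2859832}$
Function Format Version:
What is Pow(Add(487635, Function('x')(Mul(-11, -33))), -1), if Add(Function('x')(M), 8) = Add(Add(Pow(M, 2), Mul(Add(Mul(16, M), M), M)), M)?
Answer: Rational(1, 2859832) ≈ 3.4967e-7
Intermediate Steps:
Function('x')(M) = Add(-8, M, Mul(18, Pow(M, 2))) (Function('x')(M) = Add(-8, Add(Add(Pow(M, 2), Mul(Add(Mul(16, M), M), M)), M)) = Add(-8, Add(Add(Pow(M, 2), Mul(Mul(17, M), M)), M)) = Add(-8, Add(Add(Pow(M, 2), Mul(17, Pow(M, 2))), M)) = Add(-8, Add(Mul(18, Pow(M, 2)), M)) = Add(-8, Add(M, Mul(18, Pow(M, 2)))) = Add(-8, M, Mul(18, Pow(M, 2))))
Pow(Add(487635, Function('x')(Mul(-11, -33))), -1) = Pow(Add(487635, Add(-8, Mul(-11, -33), Mul(18, Pow(Mul(-11, -33), 2)))), -1) = Pow(Add(487635, Add(-8, 363, Mul(18, Pow(363, 2)))), -1) = Pow(Add(487635, Add(-8, 363, Mul(18, 131769))), -1) = Pow(Add(487635, Add(-8, 363, 2371842)), -1) = Pow(Add(487635, 2372197), -1) = Pow(2859832, -1) = Rational(1, 2859832)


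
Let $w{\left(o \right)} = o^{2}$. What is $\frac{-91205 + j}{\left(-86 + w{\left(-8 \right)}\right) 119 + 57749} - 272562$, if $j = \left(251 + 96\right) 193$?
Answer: $- \frac{5008879952}{18377} \approx -2.7256 \cdot 10^{5}$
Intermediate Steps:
$j = 66971$ ($j = 347 \cdot 193 = 66971$)
$\frac{-91205 + j}{\left(-86 + w{\left(-8 \right)}\right) 119 + 57749} - 272562 = \frac{-91205 + 66971}{\left(-86 + \left(-8\right)^{2}\right) 119 + 57749} - 272562 = - \frac{24234}{\left(-86 + 64\right) 119 + 57749} - 272562 = - \frac{24234}{\left(-22\right) 119 + 57749} - 272562 = - \frac{24234}{-2618 + 57749} - 272562 = - \frac{24234}{55131} - 272562 = \left(-24234\right) \frac{1}{55131} - 272562 = - \frac{8078}{18377} - 272562 = - \frac{5008879952}{18377}$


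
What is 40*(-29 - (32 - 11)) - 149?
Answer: -2149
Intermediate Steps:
40*(-29 - (32 - 11)) - 149 = 40*(-29 - 1*21) - 149 = 40*(-29 - 21) - 149 = 40*(-50) - 149 = -2000 - 149 = -2149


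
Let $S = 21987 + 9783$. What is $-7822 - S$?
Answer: $-39592$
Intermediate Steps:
$S = 31770$
$-7822 - S = -7822 - 31770 = -39592$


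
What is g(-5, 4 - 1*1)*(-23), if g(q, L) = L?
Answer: -69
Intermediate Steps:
g(-5, 4 - 1*1)*(-23) = (4 - 1*1)*(-23) = (4 - 1)*(-23) = 3*(-23) = -69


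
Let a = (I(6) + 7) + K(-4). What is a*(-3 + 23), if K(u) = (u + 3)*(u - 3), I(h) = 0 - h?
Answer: 160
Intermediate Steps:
I(h) = -h
K(u) = (-3 + u)*(3 + u) (K(u) = (3 + u)*(-3 + u) = (-3 + u)*(3 + u))
a = 8 (a = (-1*6 + 7) + (-9 + (-4)**2) = (-6 + 7) + (-9 + 16) = 1 + 7 = 8)
a*(-3 + 23) = 8*(-3 + 23) = 8*20 = 160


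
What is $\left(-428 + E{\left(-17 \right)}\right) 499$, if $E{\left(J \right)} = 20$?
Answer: $-203592$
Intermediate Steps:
$\left(-428 + E{\left(-17 \right)}\right) 499 = \left(-428 + 20\right) 499 = \left(-408\right) 499 = -203592$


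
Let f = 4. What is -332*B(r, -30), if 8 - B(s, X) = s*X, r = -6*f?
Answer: 236384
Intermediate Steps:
r = -24 (r = -6*4 = -24)
B(s, X) = 8 - X*s (B(s, X) = 8 - s*X = 8 - X*s)
-332*B(r, -30) = -332*(8 - 1*(-30)*(-24)) = -332*(8 - 720) = -332*(-712) = 236384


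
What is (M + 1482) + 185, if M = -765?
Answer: 902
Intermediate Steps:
(M + 1482) + 185 = (-765 + 1482) + 185 = 717 + 185 = 902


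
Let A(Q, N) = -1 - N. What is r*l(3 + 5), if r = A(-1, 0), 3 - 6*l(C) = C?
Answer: 5/6 ≈ 0.83333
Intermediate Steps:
l(C) = 1/2 - C/6
r = -1 (r = -1 - 1*0 = -1 + 0 = -1)
r*l(3 + 5) = -(1/2 - (3 + 5)/6) = -(1/2 - 1/6*8) = -(1/2 - 4/3) = -1*(-5/6) = 5/6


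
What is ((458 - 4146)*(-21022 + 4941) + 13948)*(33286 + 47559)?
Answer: 4795780051220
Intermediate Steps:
((458 - 4146)*(-21022 + 4941) + 13948)*(33286 + 47559) = (-3688*(-16081) + 13948)*80845 = (59306728 + 13948)*80845 = 59320676*80845 = 4795780051220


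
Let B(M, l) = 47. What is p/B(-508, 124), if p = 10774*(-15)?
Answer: -161610/47 ≈ -3438.5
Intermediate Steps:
p = -161610
p/B(-508, 124) = -161610/47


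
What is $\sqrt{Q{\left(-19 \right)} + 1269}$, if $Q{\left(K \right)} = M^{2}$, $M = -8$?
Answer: $\sqrt{1333} \approx 36.51$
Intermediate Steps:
$Q{\left(K \right)} = 64$ ($Q{\left(K \right)} = \left(-8\right)^{2} = 64$)
$\sqrt{Q{\left(-19 \right)} + 1269} = \sqrt{64 + 1269} = \sqrt{1333}$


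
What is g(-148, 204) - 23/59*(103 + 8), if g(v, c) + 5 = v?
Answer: -11580/59 ≈ -196.27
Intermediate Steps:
g(v, c) = -5 + v
g(-148, 204) - 23/59*(103 + 8) = (-5 - 148) - 23/59*(103 + 8) = -153 - 23*(1/59)*111 = -153 - 23*111/59 = -153 - 1*2553/59 = -153 - 2553/59 = -11580/59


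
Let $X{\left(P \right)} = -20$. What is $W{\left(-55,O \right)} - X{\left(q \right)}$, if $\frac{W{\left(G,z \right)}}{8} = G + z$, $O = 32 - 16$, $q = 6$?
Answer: $-292$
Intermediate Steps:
$O = 16$ ($O = 32 - 16 = 16$)
$W{\left(G,z \right)} = 8 G + 8 z$ ($W{\left(G,z \right)} = 8 \left(G + z\right) = 8 G + 8 z$)
$W{\left(-55,O \right)} - X{\left(q \right)} = \left(8 \left(-55\right) + 8 \cdot 16\right) - -20 = \left(-440 + 128\right) + 20 = -312 + 20 = -292$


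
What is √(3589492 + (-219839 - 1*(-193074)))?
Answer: √3562727 ≈ 1887.5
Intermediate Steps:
√(3589492 + (-219839 - 1*(-193074))) = √(3589492 + (-219839 + 193074)) = √(3589492 - 26765) = √3562727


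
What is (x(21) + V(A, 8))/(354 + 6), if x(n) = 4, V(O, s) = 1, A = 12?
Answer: 1/72 ≈ 0.013889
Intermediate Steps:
(x(21) + V(A, 8))/(354 + 6) = (4 + 1)/(354 + 6) = 5/360 = 5*(1/360) = 1/72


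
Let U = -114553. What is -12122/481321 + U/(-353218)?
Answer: 50855055917/170011240978 ≈ 0.29913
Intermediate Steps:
-12122/481321 + U/(-353218) = -12122/481321 - 114553/(-353218) = -12122*1/481321 - 114553*(-1/353218) = -12122/481321 + 114553/353218 = 50855055917/170011240978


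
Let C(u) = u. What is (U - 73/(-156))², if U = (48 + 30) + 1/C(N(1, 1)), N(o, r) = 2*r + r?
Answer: 151117849/24336 ≈ 6209.6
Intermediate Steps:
N(o, r) = 3*r
U = 235/3 (U = (48 + 30) + 1/(3*1) = 78 + 1/3 = 78 + ⅓ = 235/3 ≈ 78.333)
(U - 73/(-156))² = (235/3 - 73/(-156))² = (235/3 - 73*(-1/156))² = (235/3 + 73/156)² = (12293/156)² = 151117849/24336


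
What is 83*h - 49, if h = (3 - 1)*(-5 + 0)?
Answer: -879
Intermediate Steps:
h = -10 (h = 2*(-5) = -10)
83*h - 49 = 83*(-10) - 49 = -830 - 49 = -879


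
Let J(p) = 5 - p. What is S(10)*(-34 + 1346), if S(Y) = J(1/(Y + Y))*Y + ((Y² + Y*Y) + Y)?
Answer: 340464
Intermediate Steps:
S(Y) = Y + 2*Y² + Y*(5 - 1/(2*Y)) (S(Y) = (5 - 1/(Y + Y))*Y + ((Y² + Y*Y) + Y) = (5 - 1/(2*Y))*Y + ((Y² + Y²) + Y) = (5 - 1/(2*Y))*Y + (2*Y² + Y) = (5 - 1/(2*Y))*Y + (Y + 2*Y²) = Y*(5 - 1/(2*Y)) + (Y + 2*Y²) = Y + 2*Y² + Y*(5 - 1/(2*Y)))
S(10)*(-34 + 1346) = (-½ + 2*10*(3 + 10))*(-34 + 1346) = (-½ + 2*10*13)*1312 = (-½ + 260)*1312 = (519/2)*1312 = 340464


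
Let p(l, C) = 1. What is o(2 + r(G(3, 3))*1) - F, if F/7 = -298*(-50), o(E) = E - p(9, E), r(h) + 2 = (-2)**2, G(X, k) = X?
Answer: -104297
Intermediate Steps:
r(h) = 2 (r(h) = -2 + (-2)**2 = -2 + 4 = 2)
o(E) = -1 + E (o(E) = E - 1*1 = E - 1 = -1 + E)
F = 104300 (F = 7*(-298*(-50)) = 7*14900 = 104300)
o(2 + r(G(3, 3))*1) - F = (-1 + (2 + 2*1)) - 1*104300 = (-1 + (2 + 2)) - 104300 = (-1 + 4) - 104300 = 3 - 104300 = -104297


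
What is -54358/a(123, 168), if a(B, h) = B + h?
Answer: -54358/291 ≈ -186.80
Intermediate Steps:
-54358/a(123, 168) = -54358/(123 + 168) = -54358/291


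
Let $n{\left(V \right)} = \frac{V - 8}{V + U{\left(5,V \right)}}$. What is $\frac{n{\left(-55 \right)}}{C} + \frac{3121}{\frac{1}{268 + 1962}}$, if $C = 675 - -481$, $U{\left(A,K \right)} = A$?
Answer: $\frac{402278174063}{57800} \approx 6.9598 \cdot 10^{6}$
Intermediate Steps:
$C = 1156$ ($C = 675 + 481 = 1156$)
$n{\left(V \right)} = \frac{-8 + V}{5 + V}$ ($n{\left(V \right)} = \frac{V - 8}{V + 5} = \frac{-8 + V}{5 + V}$)
$\frac{n{\left(-55 \right)}}{C} + \frac{3121}{\frac{1}{268 + 1962}} = \frac{\frac{1}{5 - 55} \left(-8 - 55\right)}{1156} + \frac{3121}{\frac{1}{268 + 1962}} = \frac{1}{-50} \left(-63\right) \frac{1}{1156} + \frac{3121}{\frac{1}{2230}} = \left(- \frac{1}{50}\right) \left(-63\right) \frac{1}{1156} + 3121 \frac{1}{\frac{1}{2230}} = \frac{63}{50} \cdot \frac{1}{1156} + 3121 \cdot 2230 = \frac{63}{57800} + 6959830 = \frac{402278174063}{57800}$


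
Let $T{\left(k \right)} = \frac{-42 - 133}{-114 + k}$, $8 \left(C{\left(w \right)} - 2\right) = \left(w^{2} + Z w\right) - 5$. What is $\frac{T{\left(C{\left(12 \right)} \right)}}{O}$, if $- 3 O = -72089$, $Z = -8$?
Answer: $\frac{4200}{61491917} \approx 6.8302 \cdot 10^{-5}$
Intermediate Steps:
$C{\left(w \right)} = \frac{11}{8} - w + \frac{w^{2}}{8}$ ($C{\left(w \right)} = 2 + \frac{\left(w^{2} - 8 w\right) - 5}{8} = 2 + \frac{-5 + w^{2} - 8 w}{8} = 2 - \left(\frac{5}{8} + w - \frac{w^{2}}{8}\right) = \frac{11}{8} - w + \frac{w^{2}}{8}$)
$T{\left(k \right)} = - \frac{175}{-114 + k}$
$O = \frac{72089}{3}$ ($O = \left(- \frac{1}{3}\right) \left(-72089\right) = \frac{72089}{3} \approx 24030.0$)
$\frac{T{\left(C{\left(12 \right)} \right)}}{O} = \frac{\left(-175\right) \frac{1}{-114 + \left(\frac{11}{8} - 12 + \frac{12^{2}}{8}\right)}}{\frac{72089}{3}} = - \frac{175}{-114 + \left(\frac{11}{8} - 12 + \frac{1}{8} \cdot 144\right)} \frac{3}{72089} = - \frac{175}{-114 + \left(\frac{11}{8} - 12 + 18\right)} \frac{3}{72089} = - \frac{175}{-114 + \frac{59}{8}} \cdot \frac{3}{72089} = - \frac{175}{- \frac{853}{8}} \cdot \frac{3}{72089} = \left(-175\right) \left(- \frac{8}{853}\right) \frac{3}{72089} = \frac{1400}{853} \cdot \frac{3}{72089} = \frac{4200}{61491917}$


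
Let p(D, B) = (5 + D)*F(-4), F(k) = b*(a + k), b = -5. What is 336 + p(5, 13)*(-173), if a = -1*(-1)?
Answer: -25614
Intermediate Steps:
a = 1
F(k) = -5 - 5*k (F(k) = -5*(1 + k) = -5 - 5*k)
p(D, B) = 75 + 15*D (p(D, B) = (5 + D)*(-5 - 5*(-4)) = (5 + D)*(-5 + 20) = (5 + D)*15 = 75 + 15*D)
336 + p(5, 13)*(-173) = 336 + (75 + 15*5)*(-173) = 336 + (75 + 75)*(-173) = 336 + 150*(-173) = 336 - 25950 = -25614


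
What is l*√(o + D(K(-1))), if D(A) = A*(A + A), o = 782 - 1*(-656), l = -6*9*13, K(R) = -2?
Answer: -702*√1446 ≈ -26694.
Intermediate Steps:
l = -702 (l = -54*13 = -702)
o = 1438 (o = 782 + 656 = 1438)
D(A) = 2*A² (D(A) = A*(2*A) = 2*A²)
l*√(o + D(K(-1))) = -702*√(1438 + 2*(-2)²) = -702*√(1438 + 2*4) = -702*√(1438 + 8) = -702*√1446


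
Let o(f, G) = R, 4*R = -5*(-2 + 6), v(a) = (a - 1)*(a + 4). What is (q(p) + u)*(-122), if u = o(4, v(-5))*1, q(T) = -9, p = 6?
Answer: 1708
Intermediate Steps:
v(a) = (-1 + a)*(4 + a)
R = -5 (R = (-5*(-2 + 6))/4 = (-5*4)/4 = (¼)*(-20) = -5)
o(f, G) = -5
u = -5 (u = -5*1 = -5)
(q(p) + u)*(-122) = (-9 - 5)*(-122) = -14*(-122) = 1708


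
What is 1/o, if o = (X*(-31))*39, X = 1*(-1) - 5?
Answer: 1/7254 ≈ 0.00013786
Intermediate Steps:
X = -6 (X = -1 - 5 = -6)
o = 7254 (o = -6*(-31)*39 = 186*39 = 7254)
1/o = 1/7254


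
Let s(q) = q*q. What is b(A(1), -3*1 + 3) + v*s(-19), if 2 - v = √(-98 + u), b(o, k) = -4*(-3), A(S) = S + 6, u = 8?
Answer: 734 - 1083*I*√10 ≈ 734.0 - 3424.7*I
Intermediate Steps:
A(S) = 6 + S
s(q) = q²
b(o, k) = 12
v = 2 - 3*I*√10 (v = 2 - √(-98 + 8) = 2 - √(-90) = 2 - 3*I*√10 ≈ 2.0 - 9.4868*I)
b(A(1), -3*1 + 3) + v*s(-19) = 12 + (2 - 3*I*√10)*(-19)² = 12 + (2 - 3*I*√10)*361 = 12 + (722 - 1083*I*√10) = 734 - 1083*I*√10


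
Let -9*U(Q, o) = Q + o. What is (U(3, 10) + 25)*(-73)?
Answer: -15476/9 ≈ -1719.6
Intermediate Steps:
U(Q, o) = -Q/9 - o/9 (U(Q, o) = -(Q + o)/9 = -Q/9 - o/9)
(U(3, 10) + 25)*(-73) = ((-⅑*3 - ⅑*10) + 25)*(-73) = ((-⅓ - 10/9) + 25)*(-73) = (-13/9 + 25)*(-73) = (212/9)*(-73) = -15476/9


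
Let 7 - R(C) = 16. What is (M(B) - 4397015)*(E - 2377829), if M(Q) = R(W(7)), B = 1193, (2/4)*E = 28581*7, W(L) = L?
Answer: 8695972379680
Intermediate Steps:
E = 400134 (E = 2*(28581*7) = 2*200067 = 400134)
R(C) = -9 (R(C) = 7 - 1*16 = 7 - 16 = -9)
M(Q) = -9
(M(B) - 4397015)*(E - 2377829) = (-9 - 4397015)*(400134 - 2377829) = -4397024*(-1977695) = 8695972379680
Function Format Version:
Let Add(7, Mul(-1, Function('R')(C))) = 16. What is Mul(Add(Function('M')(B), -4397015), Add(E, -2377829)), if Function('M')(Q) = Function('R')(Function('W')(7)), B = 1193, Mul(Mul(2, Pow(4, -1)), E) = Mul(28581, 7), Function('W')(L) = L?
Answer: 8695972379680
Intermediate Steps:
E = 400134 (E = Mul(2, Mul(28581, 7)) = Mul(2, 200067) = 400134)
Function('R')(C) = -9 (Function('R')(C) = Add(7, Mul(-1, 16)) = Add(7, -16) = -9)
Function('M')(Q) = -9
Mul(Add(Function('M')(B), -4397015), Add(E, -2377829)) = Mul(Add(-9, -4397015), Add(400134, -2377829)) = Mul(-4397024, -1977695) = 8695972379680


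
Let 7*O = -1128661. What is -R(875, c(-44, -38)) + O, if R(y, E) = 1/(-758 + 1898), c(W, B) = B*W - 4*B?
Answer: -1286673547/7980 ≈ -1.6124e+5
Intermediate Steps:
O = -1128661/7 (O = (⅐)*(-1128661) = -1128661/7 ≈ -1.6124e+5)
c(W, B) = -4*B + B*W
R(y, E) = 1/1140
-R(875, c(-44, -38)) + O = -1*1/1140 - 1128661/7 = -1/1140 - 1128661/7 = -1286673547/7980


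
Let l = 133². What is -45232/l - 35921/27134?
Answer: -1862731657/479973326 ≈ -3.8809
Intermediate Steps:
l = 17689
-45232/l - 35921/27134 = -45232/17689 - 35921/27134 = -1862731657/479973326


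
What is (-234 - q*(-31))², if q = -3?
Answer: 106929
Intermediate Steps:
(-234 - q*(-31))² = (-234 - (-3)*(-31))² = (-234 - 1*93)² = (-234 - 93)² = (-327)² = 106929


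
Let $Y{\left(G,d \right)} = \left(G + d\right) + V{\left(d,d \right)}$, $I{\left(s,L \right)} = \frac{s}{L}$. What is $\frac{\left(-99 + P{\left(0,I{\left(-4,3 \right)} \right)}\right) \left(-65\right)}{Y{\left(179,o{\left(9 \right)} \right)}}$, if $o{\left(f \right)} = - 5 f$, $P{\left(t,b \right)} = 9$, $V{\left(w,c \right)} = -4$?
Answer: $45$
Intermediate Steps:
$Y{\left(G,d \right)} = -4 + G + d$ ($Y{\left(G,d \right)} = \left(G + d\right) - 4 = -4 + G + d$)
$\frac{\left(-99 + P{\left(0,I{\left(-4,3 \right)} \right)}\right) \left(-65\right)}{Y{\left(179,o{\left(9 \right)} \right)}} = \frac{\left(-99 + 9\right) \left(-65\right)}{-4 + 179 - 45} = \frac{\left(-90\right) \left(-65\right)}{-4 + 179 - 45} = \frac{5850}{130} = 5850 \cdot \frac{1}{130} = 45$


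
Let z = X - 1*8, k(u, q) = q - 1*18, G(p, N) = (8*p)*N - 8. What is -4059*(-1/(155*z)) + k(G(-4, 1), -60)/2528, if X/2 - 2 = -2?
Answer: -647367/195920 ≈ -3.3042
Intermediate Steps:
X = 0 (X = 4 + 2*(-2) = 4 - 4 = 0)
G(p, N) = -8 + 8*N*p (G(p, N) = 8*N*p - 8 = -8 + 8*N*p)
k(u, q) = -18 + q (k(u, q) = q - 18 = -18 + q)
z = -8 (z = 0 - 1*8 = 0 - 8 = -8)
-4059*(-1/(155*z)) + k(G(-4, 1), -60)/2528 = -4059/((-155*(-8))) + (-18 - 60)/2528 = -4059/1240 - 78*1/2528 = -4059*1/1240 - 39/1264 = -4059/1240 - 39/1264 = -647367/195920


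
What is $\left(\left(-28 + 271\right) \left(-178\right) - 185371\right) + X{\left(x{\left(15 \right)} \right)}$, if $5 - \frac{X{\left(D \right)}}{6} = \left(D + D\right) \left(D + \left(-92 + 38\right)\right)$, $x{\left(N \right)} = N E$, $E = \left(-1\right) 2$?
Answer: $-258835$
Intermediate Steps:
$E = -2$
$x{\left(N \right)} = - 2 N$ ($x{\left(N \right)} = N \left(-2\right) = - 2 N$)
$X{\left(D \right)} = 30 - 12 D \left(-54 + D\right)$ ($X{\left(D \right)} = 30 - 6 \left(D + D\right) \left(D + \left(-92 + 38\right)\right) = 30 - 6 \cdot 2 D \left(D - 54\right) = 30 - 6 \cdot 2 D \left(-54 + D\right) = 30 - 12 D \left(-54 + D\right)$)
$\left(\left(-28 + 271\right) \left(-178\right) - 185371\right) + X{\left(x{\left(15 \right)} \right)} = \left(\left(-28 + 271\right) \left(-178\right) - 185371\right) + \left(30 - 12 \left(\left(-2\right) 15\right)^{2} + 648 \left(\left(-2\right) 15\right)\right) = \left(243 \left(-178\right) - 185371\right) + \left(30 - 12 \left(-30\right)^{2} + 648 \left(-30\right)\right) = \left(-43254 - 185371\right) - 30210 = -228625 - 30210 = -258835$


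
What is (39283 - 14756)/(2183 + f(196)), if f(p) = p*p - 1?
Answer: 24527/40598 ≈ 0.60414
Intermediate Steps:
f(p) = -1 + p² (f(p) = p² - 1 = -1 + p²)
(39283 - 14756)/(2183 + f(196)) = (39283 - 14756)/(2183 + (-1 + 196²)) = 24527/(2183 + (-1 + 38416)) = 24527/(2183 + 38415) = 24527/40598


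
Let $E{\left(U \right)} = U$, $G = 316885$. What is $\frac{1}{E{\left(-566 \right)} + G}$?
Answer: $\frac{1}{316319} \approx 3.1614 \cdot 10^{-6}$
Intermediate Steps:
$\frac{1}{E{\left(-566 \right)} + G} = \frac{1}{-566 + 316885} = \frac{1}{316319}$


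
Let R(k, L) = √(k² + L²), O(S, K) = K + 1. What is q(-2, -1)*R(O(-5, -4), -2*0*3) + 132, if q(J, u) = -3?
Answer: 123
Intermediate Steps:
O(S, K) = 1 + K
R(k, L) = √(L² + k²)
q(-2, -1)*R(O(-5, -4), -2*0*3) + 132 = -3*√((-2*0*3)² + (1 - 4)²) + 132 = -3*√((0*3)² + (-3)²) + 132 = -3*√(0² + 9) + 132 = -3*√(0 + 9) + 132 = -3*√9 + 132 = -3*3 + 132 = -9 + 132 = 123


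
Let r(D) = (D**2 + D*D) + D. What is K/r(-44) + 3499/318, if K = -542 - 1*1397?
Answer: 709865/67628 ≈ 10.497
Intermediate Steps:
r(D) = D + 2*D**2 (r(D) = (D**2 + D**2) + D = 2*D**2 + D = D + 2*D**2)
K = -1939 (K = -542 - 1397 = -1939)
K/r(-44) + 3499/318 = -1939*(-1/(44*(1 + 2*(-44)))) + 3499/318 = -1939*(-1/(44*(1 - 88))) + 3499*(1/318) = -1939/((-44*(-87))) + 3499/318 = -1939/3828 + 3499/318 = 709865/67628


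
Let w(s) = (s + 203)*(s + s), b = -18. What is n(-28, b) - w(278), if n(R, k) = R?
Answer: -267464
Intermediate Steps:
w(s) = 2*s*(203 + s) (w(s) = (203 + s)*(2*s) = 2*s*(203 + s))
n(-28, b) - w(278) = -28 - 2*278*(203 + 278) = -28 - 2*278*481 = -28 - 1*267436 = -28 - 267436 = -267464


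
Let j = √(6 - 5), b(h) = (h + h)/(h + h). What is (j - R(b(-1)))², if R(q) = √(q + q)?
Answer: (1 - √2)² ≈ 0.17157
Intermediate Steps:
b(h) = 1 (b(h) = (2*h)/((2*h)) = (2*h)*(1/(2*h)) = 1)
j = 1 (j = √1 = 1)
R(q) = √2*√q (R(q) = √(2*q) = √2*√q)
(j - R(b(-1)))² = (1 - √2*√1)² = (1 - √2)²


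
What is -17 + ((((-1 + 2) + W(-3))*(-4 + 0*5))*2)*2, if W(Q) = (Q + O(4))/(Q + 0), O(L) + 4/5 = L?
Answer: -479/15 ≈ -31.933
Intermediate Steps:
O(L) = -4/5 + L
W(Q) = (16/5 + Q)/Q (W(Q) = (Q + (-4/5 + 4))/(Q + 0) = (Q + 16/5)/Q = (16/5 + Q)/Q)
-17 + ((((-1 + 2) + W(-3))*(-4 + 0*5))*2)*2 = -17 + ((((-1 + 2) + (16/5 - 3)/(-3))*(-4 + 0*5))*2)*2 = -17 + (((1 - 1/3*1/5)*(-4 + 0))*2)*2 = -17 + (((1 - 1/15)*(-4))*2)*2 = -17 + (((14/15)*(-4))*2)*2 = -17 - 56/15*2*2 = -17 - 112/15*2 = -17 - 224/15 = -479/15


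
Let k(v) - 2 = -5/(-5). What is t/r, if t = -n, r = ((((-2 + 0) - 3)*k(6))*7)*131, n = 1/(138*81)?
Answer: 1/153753390 ≈ 6.5039e-9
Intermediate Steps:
k(v) = 3 (k(v) = 2 - 5/(-5) = 2 - 5*(-⅕) = 2 + 1 = 3)
n = 1/11178 ≈ 8.9461e-5
r = -13755 (r = ((((-2 + 0) - 3)*3)*7)*131 = (((-2 - 3)*3)*7)*131 = (-5*3*7)*131 = -15*7*131 = -105*131 = -13755)
t = -1/11178 (t = -1*1/11178 = -1/11178 ≈ -8.9461e-5)
t/r = -1/11178/(-13755) = -1/11178*(-1/13755) = 1/153753390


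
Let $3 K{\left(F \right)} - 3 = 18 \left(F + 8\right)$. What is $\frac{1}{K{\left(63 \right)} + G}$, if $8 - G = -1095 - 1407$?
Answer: $\frac{1}{2937} \approx 0.00034048$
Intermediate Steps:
$G = 2510$ ($G = 8 - \left(-1095 - 1407\right) = 8 - -2502 = 8 + 2502 = 2510$)
$K{\left(F \right)} = 49 + 6 F$ ($K{\left(F \right)} = 1 + \frac{18 \left(F + 8\right)}{3} = 1 + \frac{18 \left(8 + F\right)}{3} = 1 + \frac{144 + 18 F}{3} = 1 + \left(48 + 6 F\right) = 49 + 6 F$)
$\frac{1}{K{\left(63 \right)} + G} = \frac{1}{\left(49 + 6 \cdot 63\right) + 2510} = \frac{1}{\left(49 + 378\right) + 2510} = \frac{1}{427 + 2510} = \frac{1}{2937}$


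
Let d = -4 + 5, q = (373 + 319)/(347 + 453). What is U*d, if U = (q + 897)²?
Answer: 32246462329/40000 ≈ 8.0616e+5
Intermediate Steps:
q = 173/200 (q = 692/800 = 692*(1/800) = 173/200 ≈ 0.86500)
d = 1
U = 32246462329/40000 (U = (173/200 + 897)² = (179573/200)² = 32246462329/40000 ≈ 8.0616e+5)
U*d = (32246462329/40000)*1 = 32246462329/40000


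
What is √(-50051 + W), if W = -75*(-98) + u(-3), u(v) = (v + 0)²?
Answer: 2*I*√10673 ≈ 206.62*I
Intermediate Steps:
u(v) = v²
W = 7359 (W = -75*(-98) + (-3)² = 7350 + 9 = 7359)
√(-50051 + W) = √(-50051 + 7359) = √(-42692) = 2*I*√10673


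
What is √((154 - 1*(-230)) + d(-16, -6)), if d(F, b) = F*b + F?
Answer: 4*√29 ≈ 21.541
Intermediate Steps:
d(F, b) = F + F*b
√((154 - 1*(-230)) + d(-16, -6)) = √((154 - 1*(-230)) - 16*(1 - 6)) = √((154 + 230) - 16*(-5)) = √(384 + 80) = √464 = 4*√29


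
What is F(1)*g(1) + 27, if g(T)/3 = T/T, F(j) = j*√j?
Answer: 30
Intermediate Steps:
F(j) = j^(3/2)
g(T) = 3 (g(T) = 3*(T/T) = 3*1 = 3)
F(1)*g(1) + 27 = 1^(3/2)*3 + 27 = 1*3 + 27 = 3 + 27 = 30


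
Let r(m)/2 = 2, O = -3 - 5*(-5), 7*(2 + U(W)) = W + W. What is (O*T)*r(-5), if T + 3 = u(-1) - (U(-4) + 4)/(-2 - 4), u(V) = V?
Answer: -2376/7 ≈ -339.43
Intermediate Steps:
U(W) = -2 + 2*W/7 (U(W) = -2 + (W + W)/7 = -2 + (2*W)/7 = -2 + 2*W/7)
O = 22 (O = -3 + 25 = 22)
r(m) = 4 (r(m) = 2*2 = 4)
T = -27/7 (T = -3 + (-1 - ((-2 + (2/7)*(-4)) + 4)/(-2 - 4)) = -3 + (-1 - ((-2 - 8/7) + 4)/(-6)) = -3 + (-1 - (-22/7 + 4)*(-1)/6) = -3 + (-1 - 6*(-1)/(7*6)) = -3 + (-1 - 1*(-⅐)) = -3 + (-1 + ⅐) = -3 - 6/7 = -27/7 ≈ -3.8571)
(O*T)*r(-5) = (22*(-27/7))*4 = -594/7*4 = -2376/7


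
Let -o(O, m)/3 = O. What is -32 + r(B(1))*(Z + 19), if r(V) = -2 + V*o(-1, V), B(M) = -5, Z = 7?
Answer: -474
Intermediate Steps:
o(O, m) = -3*O
r(V) = -2 + 3*V (r(V) = -2 + V*(-3*(-1)) = -2 + V*3 = -2 + 3*V)
-32 + r(B(1))*(Z + 19) = -32 + (-2 + 3*(-5))*(7 + 19) = -32 + (-2 - 15)*26 = -32 - 17*26 = -32 - 442 = -474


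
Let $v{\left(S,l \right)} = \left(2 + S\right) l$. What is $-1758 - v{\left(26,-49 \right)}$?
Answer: $-386$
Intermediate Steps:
$v{\left(S,l \right)} = l \left(2 + S\right)$
$-1758 - v{\left(26,-49 \right)} = -1758 - - 49 \left(2 + 26\right) = -1758 - \left(-49\right) 28 = -1758 - -1372 = -1758 + 1372 = -386$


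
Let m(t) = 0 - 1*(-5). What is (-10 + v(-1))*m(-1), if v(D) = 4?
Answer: -30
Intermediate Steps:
m(t) = 5 (m(t) = 0 + 5 = 5)
(-10 + v(-1))*m(-1) = (-10 + 4)*5 = -6*5 = -30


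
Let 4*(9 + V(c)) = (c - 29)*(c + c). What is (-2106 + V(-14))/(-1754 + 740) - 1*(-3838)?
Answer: 1946773/507 ≈ 3839.8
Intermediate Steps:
V(c) = -9 + c*(-29 + c)/2 (V(c) = -9 + ((c - 29)*(c + c))/4 = -9 + ((-29 + c)*(2*c))/4 = -9 + (2*c*(-29 + c))/4 = -9 + c*(-29 + c)/2)
(-2106 + V(-14))/(-1754 + 740) - 1*(-3838) = (-2106 + (-9 + (½)*(-14)² - 29/2*(-14)))/(-1754 + 740) - 1*(-3838) = (-2106 + (-9 + (½)*196 + 203))/(-1014) + 3838 = (-2106 + (-9 + 98 + 203))*(-1/1014) + 3838 = (-2106 + 292)*(-1/1014) + 3838 = -1814*(-1/1014) + 3838 = 907/507 + 3838 = 1946773/507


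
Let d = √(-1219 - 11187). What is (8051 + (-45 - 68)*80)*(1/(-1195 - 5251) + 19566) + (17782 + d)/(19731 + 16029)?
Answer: -1115131659986407/57627240 + I*√12406/35760 ≈ -1.9351e+7 + 0.0031147*I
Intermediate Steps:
d = I*√12406 (d = √(-12406) = I*√12406 ≈ 111.38*I)
(8051 + (-45 - 68)*80)*(1/(-1195 - 5251) + 19566) + (17782 + d)/(19731 + 16029) = (8051 + (-45 - 68)*80)*(1/(-1195 - 5251) + 19566) + (17782 + I*√12406)/(19731 + 16029) = (8051 - 113*80)*(1/(-6446) + 19566) + (17782 + I*√12406)/35760 = (8051 - 9040)*(-1/6446 + 19566) + (17782 + I*√12406)*(1/35760) = -989*126122435/6446 + (8891/17880 + I*√12406/35760) = -124735088215/6446 + (8891/17880 + I*√12406/35760) = -1115131659986407/57627240 + I*√12406/35760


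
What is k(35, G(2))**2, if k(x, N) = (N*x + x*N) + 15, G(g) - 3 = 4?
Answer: 255025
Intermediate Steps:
G(g) = 7 (G(g) = 3 + 4 = 7)
k(x, N) = 15 + 2*N*x (k(x, N) = (N*x + N*x) + 15 = 2*N*x + 15 = 15 + 2*N*x)
k(35, G(2))**2 = (15 + 2*7*35)**2 = (15 + 490)**2 = 505**2 = 255025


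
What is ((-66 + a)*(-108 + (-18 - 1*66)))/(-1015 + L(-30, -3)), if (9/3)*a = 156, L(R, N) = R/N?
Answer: -896/335 ≈ -2.6746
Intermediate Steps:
a = 52 (a = (⅓)*156 = 52)
((-66 + a)*(-108 + (-18 - 1*66)))/(-1015 + L(-30, -3)) = ((-66 + 52)*(-108 + (-18 - 1*66)))/(-1015 - 30/(-3)) = (-14*(-108 + (-18 - 66)))/(-1015 - 30*(-⅓)) = (-14*(-108 - 84))/(-1015 + 10) = -14*(-192)/(-1005) = 2688*(-1/1005) = -896/335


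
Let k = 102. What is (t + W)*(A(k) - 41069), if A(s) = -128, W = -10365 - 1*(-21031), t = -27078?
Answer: 676125164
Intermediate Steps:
W = 10666 (W = -10365 + 21031 = 10666)
(t + W)*(A(k) - 41069) = (-27078 + 10666)*(-128 - 41069) = -16412*(-41197) = 676125164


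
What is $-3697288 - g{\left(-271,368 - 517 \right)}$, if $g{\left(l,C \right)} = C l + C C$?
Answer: $-3759868$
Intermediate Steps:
$g{\left(l,C \right)} = C^{2} + C l$ ($g{\left(l,C \right)} = C l + C^{2} = C^{2} + C l$)
$-3697288 - g{\left(-271,368 - 517 \right)} = -3697288 - \left(368 - 517\right) \left(\left(368 - 517\right) - 271\right) = -3697288 - - 149 \left(-149 - 271\right) = -3697288 - \left(-149\right) \left(-420\right) = -3697288 - 62580 = -3759868$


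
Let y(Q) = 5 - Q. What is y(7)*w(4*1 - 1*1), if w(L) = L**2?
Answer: -18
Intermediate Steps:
y(7)*w(4*1 - 1*1) = (5 - 1*7)*(4*1 - 1*1)**2 = (5 - 7)*(4 - 1)**2 = -2*3**2 = -2*9 = -18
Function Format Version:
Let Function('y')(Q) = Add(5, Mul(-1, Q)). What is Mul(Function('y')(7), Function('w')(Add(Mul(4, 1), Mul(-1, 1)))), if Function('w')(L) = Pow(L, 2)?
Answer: -18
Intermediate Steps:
Mul(Function('y')(7), Function('w')(Add(Mul(4, 1), Mul(-1, 1)))) = Mul(Add(5, Mul(-1, 7)), Pow(Add(Mul(4, 1), Mul(-1, 1)), 2)) = Mul(Add(5, -7), Pow(Add(4, -1), 2)) = Mul(-2, Pow(3, 2)) = Mul(-2, 9) = -18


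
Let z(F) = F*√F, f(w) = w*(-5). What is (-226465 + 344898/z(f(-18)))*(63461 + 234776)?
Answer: -67540242205 + 1904839719*√10/50 ≈ -6.7420e+10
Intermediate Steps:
f(w) = -5*w
z(F) = F^(3/2)
(-226465 + 344898/z(f(-18)))*(63461 + 234776) = (-226465 + 344898/((-5*(-18))^(3/2)))*(63461 + 234776) = (-226465 + 344898/(90^(3/2)))*298237 = (-226465 + 344898/((270*√10)))*298237 = (-226465 + 344898*(√10/2700))*298237 = (-226465 + 6387*√10/50)*298237 = -67540242205 + 1904839719*√10/50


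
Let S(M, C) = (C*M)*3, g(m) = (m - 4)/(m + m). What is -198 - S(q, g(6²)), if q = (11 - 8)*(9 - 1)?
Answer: -230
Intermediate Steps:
g(m) = (-4 + m)/(2*m) (g(m) = (-4 + m)/((2*m)) = (-4 + m)*(1/(2*m)) = (-4 + m)/(2*m))
q = 24 (q = 3*8 = 24)
S(M, C) = 3*C*M
-198 - S(q, g(6²)) = -198 - 3*(-4 + 6²)/(2*(6²))*24 = -198 - 3*(½)*(-4 + 36)/36*24 = -198 - 3*(½)*(1/36)*32*24 = -198 - 3*4*24/9 = -198 - 1*32 = -198 - 32 = -230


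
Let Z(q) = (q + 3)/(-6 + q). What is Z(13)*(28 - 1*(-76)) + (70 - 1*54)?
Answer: 1776/7 ≈ 253.71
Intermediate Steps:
Z(q) = (3 + q)/(-6 + q)
Z(13)*(28 - 1*(-76)) + (70 - 1*54) = ((3 + 13)/(-6 + 13))*(28 - 1*(-76)) + (70 - 1*54) = (16/7)*(28 + 76) + (70 - 54) = ((⅐)*16)*104 + 16 = (16/7)*104 + 16 = 1664/7 + 16 = 1776/7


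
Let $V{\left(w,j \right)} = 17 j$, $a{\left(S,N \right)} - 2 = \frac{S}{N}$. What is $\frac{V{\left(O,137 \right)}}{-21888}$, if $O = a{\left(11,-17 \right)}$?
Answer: $- \frac{2329}{21888} \approx -0.10641$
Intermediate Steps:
$a{\left(S,N \right)} = 2 + \frac{S}{N}$
$O = \frac{23}{17}$ ($O = 2 + \frac{11}{-17} = 2 + 11 \left(- \frac{1}{17}\right) = 2 - \frac{11}{17} = \frac{23}{17} \approx 1.3529$)
$\frac{V{\left(O,137 \right)}}{-21888} = \frac{17 \cdot 137}{-21888} = 2329 \left(- \frac{1}{21888}\right) = - \frac{2329}{21888}$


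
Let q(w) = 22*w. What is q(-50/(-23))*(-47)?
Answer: -51700/23 ≈ -2247.8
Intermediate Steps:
q(-50/(-23))*(-47) = (22*(-50/(-23)))*(-47) = (22*(-50*(-1/23)))*(-47) = (22*(50/23))*(-47) = (1100/23)*(-47) = -51700/23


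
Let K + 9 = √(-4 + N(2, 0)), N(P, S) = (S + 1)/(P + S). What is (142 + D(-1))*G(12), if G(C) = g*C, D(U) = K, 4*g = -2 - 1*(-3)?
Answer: 399 + 3*I*√14/2 ≈ 399.0 + 5.6125*I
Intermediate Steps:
N(P, S) = (1 + S)/(P + S)
g = ¼ (g = (-2 - 1*(-3))/4 = (-2 + 3)/4 = (¼)*1 = ¼ ≈ 0.25000)
K = -9 + I*√14/2 (K = -9 + √(-4 + (1 + 0)/(2 + 0)) = -9 + √(-4 + 1/2) = -9 + √(-4 + (½)*1) = -9 + √(-4 + ½) = -9 + √(-7/2) = -9 + I*√14/2 ≈ -9.0 + 1.8708*I)
D(U) = -9 + I*√14/2
G(C) = C/4
(142 + D(-1))*G(12) = (142 + (-9 + I*√14/2))*((¼)*12) = (133 + I*√14/2)*3 = 399 + 3*I*√14/2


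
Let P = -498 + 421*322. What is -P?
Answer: -135064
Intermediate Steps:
P = 135064 (P = -498 + 135562 = 135064)
-P = -1*135064 = -135064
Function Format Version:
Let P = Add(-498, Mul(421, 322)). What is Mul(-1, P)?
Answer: -135064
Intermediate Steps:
P = 135064 (P = Add(-498, 135562) = 135064)
Mul(-1, P) = Mul(-1, 135064) = -135064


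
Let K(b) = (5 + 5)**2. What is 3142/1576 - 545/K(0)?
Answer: -6809/1970 ≈ -3.4563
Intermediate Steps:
K(b) = 100 (K(b) = 10**2 = 100)
3142/1576 - 545/K(0) = 3142/1576 - 545/100 = 3142*(1/1576) - 545*1/100 = 1571/788 - 109/20 = -6809/1970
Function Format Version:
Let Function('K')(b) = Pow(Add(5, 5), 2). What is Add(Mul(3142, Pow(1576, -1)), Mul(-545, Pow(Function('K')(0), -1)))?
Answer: Rational(-6809, 1970) ≈ -3.4563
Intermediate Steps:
Function('K')(b) = 100 (Function('K')(b) = Pow(10, 2) = 100)
Add(Mul(3142, Pow(1576, -1)), Mul(-545, Pow(Function('K')(0), -1))) = Add(Mul(3142, Pow(1576, -1)), Mul(-545, Pow(100, -1))) = Add(Mul(3142, Rational(1, 1576)), Mul(-545, Rational(1, 100))) = Add(Rational(1571, 788), Rational(-109, 20)) = Rational(-6809, 1970)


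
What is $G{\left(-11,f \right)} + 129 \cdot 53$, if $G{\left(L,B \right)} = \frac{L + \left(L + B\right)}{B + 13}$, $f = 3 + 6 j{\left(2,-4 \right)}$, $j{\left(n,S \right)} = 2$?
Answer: $\frac{27347}{4} \approx 6836.8$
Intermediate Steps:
$f = 15$ ($f = 3 + 6 \cdot 2 = 3 + 12 = 15$)
$G{\left(L,B \right)} = \frac{B + 2 L}{13 + B}$ ($G{\left(L,B \right)} = \frac{L + \left(B + L\right)}{13 + B} = \frac{B + 2 L}{13 + B}$)
$G{\left(-11,f \right)} + 129 \cdot 53 = \frac{15 + 2 \left(-11\right)}{13 + 15} + 129 \cdot 53 = \frac{15 - 22}{28} + 6837 = \frac{1}{28} \left(-7\right) + 6837 = - \frac{1}{4} + 6837 = \frac{27347}{4}$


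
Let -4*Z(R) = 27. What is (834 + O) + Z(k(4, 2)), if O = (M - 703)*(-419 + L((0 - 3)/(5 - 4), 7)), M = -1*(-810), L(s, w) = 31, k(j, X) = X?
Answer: -162755/4 ≈ -40689.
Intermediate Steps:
M = 810
Z(R) = -27/4 (Z(R) = -¼*27 = -27/4)
O = -41516 (O = (810 - 703)*(-419 + 31) = 107*(-388) = -41516)
(834 + O) + Z(k(4, 2)) = (834 - 41516) - 27/4 = -40682 - 27/4 = -162755/4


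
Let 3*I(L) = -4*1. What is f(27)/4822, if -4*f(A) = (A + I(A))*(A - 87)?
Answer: 385/4822 ≈ 0.079842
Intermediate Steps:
I(L) = -4/3 (I(L) = (-4*1)/3 = (⅓)*(-4) = -4/3)
f(A) = -(-87 + A)*(-4/3 + A)/4 (f(A) = -(A - 4/3)*(A - 87)/4 = -(-4/3 + A)*(-87 + A)/4 = -(-87 + A)*(-4/3 + A)/4)
f(27)/4822 = (-29 - ¼*27² + (265/12)*27)/4822 = (-29 - ¼*729 + 2385/4)*(1/4822) = (-29 - 729/4 + 2385/4)*(1/4822) = 385*(1/4822) = 385/4822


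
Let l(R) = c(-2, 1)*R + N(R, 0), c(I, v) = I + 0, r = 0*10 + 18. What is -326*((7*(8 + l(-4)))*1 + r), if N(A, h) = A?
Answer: -33252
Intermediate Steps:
r = 18 (r = 0 + 18 = 18)
c(I, v) = I
l(R) = -R (l(R) = -2*R + R = -R)
-326*((7*(8 + l(-4)))*1 + r) = -326*((7*(8 - 1*(-4)))*1 + 18) = -326*((7*(8 + 4))*1 + 18) = -326*((7*12)*1 + 18) = -326*(84*1 + 18) = -326*(84 + 18) = -326*102 = -33252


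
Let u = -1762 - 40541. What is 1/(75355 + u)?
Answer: 1/33052 ≈ 3.0255e-5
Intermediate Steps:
u = -42303
1/(75355 + u) = 1/(75355 - 42303) = 1/33052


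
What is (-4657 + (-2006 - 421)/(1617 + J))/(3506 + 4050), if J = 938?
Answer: -5950531/9652790 ≈ -0.61646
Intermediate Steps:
(-4657 + (-2006 - 421)/(1617 + J))/(3506 + 4050) = (-4657 + (-2006 - 421)/(1617 + 938))/(3506 + 4050) = (-4657 - 2427/2555)/7556 = (-4657 - 2427*1/2555)*(1/7556) = (-4657 - 2427/2555)*(1/7556) = -11901062/2555*1/7556 = -5950531/9652790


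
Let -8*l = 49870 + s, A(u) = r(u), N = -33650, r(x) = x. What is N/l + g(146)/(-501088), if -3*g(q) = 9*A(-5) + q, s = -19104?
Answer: 202340888083/23124710112 ≈ 8.7500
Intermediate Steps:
A(u) = u
g(q) = 15 - q/3 (g(q) = -(9*(-5) + q)/3 = -(-45 + q)/3 = 15 - q/3)
l = -15383/4 (l = -(49870 - 19104)/8 = -⅛*30766 = -15383/4 ≈ -3845.8)
N/l + g(146)/(-501088) = -33650/(-15383/4) + (15 - ⅓*146)/(-501088) = -33650*(-4/15383) + (15 - 146/3)*(-1/501088) = 134600/15383 - 101/3*(-1/501088) = 134600/15383 + 101/1503264 = 202340888083/23124710112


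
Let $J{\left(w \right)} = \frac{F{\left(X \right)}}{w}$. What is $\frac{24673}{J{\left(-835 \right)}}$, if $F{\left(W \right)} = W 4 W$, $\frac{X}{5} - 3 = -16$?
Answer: $- \frac{4120391}{3380} \approx -1219.1$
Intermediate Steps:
$X = -65$ ($X = 15 + 5 \left(-16\right) = 15 - 80 = -65$)
$F{\left(W \right)} = 4 W^{2}$ ($F{\left(W \right)} = 4 W W = 4 W^{2}$)
$J{\left(w \right)} = \frac{16900}{w}$ ($J{\left(w \right)} = \frac{4 \left(-65\right)^{2}}{w} = \frac{4 \cdot 4225}{w} = \frac{16900}{w}$)
$\frac{24673}{J{\left(-835 \right)}} = \frac{24673}{16900 \frac{1}{-835}} = \frac{24673}{16900 \left(- \frac{1}{835}\right)} = \frac{24673}{- \frac{3380}{167}} = 24673 \left(- \frac{167}{3380}\right) = - \frac{4120391}{3380}$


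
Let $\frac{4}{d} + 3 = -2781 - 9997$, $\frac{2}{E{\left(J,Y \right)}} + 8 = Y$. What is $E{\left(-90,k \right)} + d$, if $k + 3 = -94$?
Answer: $- \frac{25982}{1342005} \approx -0.019361$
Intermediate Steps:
$k = -97$ ($k = -3 - 94 = -97$)
$E{\left(J,Y \right)} = \frac{2}{-8 + Y}$
$d = - \frac{4}{12781}$ ($d = \frac{4}{-3 - 12778} = \frac{4}{-12781} = 4 \left(- \frac{1}{12781}\right) = - \frac{4}{12781} \approx -0.00031296$)
$E{\left(-90,k \right)} + d = \frac{2}{-8 - 97} - \frac{4}{12781} = \frac{2}{-105} - \frac{4}{12781} = 2 \left(- \frac{1}{105}\right) - \frac{4}{12781} = - \frac{2}{105} - \frac{4}{12781} = - \frac{25982}{1342005}$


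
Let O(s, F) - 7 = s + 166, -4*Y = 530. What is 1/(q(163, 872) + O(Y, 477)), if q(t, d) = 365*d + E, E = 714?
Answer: 2/638069 ≈ 3.1345e-6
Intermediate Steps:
Y = -265/2 (Y = -1/4*530 = -265/2 ≈ -132.50)
O(s, F) = 173 + s (O(s, F) = 7 + (s + 166) = 7 + (166 + s) = 173 + s)
q(t, d) = 714 + 365*d (q(t, d) = 365*d + 714 = 714 + 365*d)
1/(q(163, 872) + O(Y, 477)) = 1/((714 + 365*872) + (173 - 265/2)) = 1/((714 + 318280) + 81/2) = 1/(318994 + 81/2) = 1/(638069/2) = 2/638069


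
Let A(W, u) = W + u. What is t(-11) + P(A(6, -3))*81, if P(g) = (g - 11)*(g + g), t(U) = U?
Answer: -3899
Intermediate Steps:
P(g) = 2*g*(-11 + g) (P(g) = (-11 + g)*(2*g) = 2*g*(-11 + g))
t(-11) + P(A(6, -3))*81 = -11 + (2*(6 - 3)*(-11 + (6 - 3)))*81 = -11 + (2*3*(-11 + 3))*81 = -11 + (2*3*(-8))*81 = -11 - 48*81 = -11 - 3888 = -3899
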